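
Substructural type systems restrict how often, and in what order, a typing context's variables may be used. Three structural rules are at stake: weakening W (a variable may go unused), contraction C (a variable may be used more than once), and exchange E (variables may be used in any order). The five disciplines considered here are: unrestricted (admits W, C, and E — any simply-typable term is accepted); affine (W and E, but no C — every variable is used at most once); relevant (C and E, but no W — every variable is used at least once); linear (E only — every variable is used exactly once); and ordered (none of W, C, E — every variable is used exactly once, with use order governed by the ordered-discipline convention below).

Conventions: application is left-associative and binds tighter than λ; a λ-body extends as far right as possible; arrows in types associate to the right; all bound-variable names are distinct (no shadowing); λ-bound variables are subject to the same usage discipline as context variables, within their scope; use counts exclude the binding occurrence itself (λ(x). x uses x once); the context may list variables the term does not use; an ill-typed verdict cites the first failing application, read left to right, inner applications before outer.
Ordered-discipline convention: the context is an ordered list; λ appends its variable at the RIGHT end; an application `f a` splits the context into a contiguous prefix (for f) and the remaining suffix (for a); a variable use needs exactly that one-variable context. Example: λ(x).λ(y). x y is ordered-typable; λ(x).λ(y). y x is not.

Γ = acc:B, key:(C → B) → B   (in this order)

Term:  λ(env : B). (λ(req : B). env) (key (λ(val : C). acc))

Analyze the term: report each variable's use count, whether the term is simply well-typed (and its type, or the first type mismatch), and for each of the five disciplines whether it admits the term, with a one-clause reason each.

usage: acc ×1, key ×1, env [bound] ×1, req [bound] ×0, val [bound] ×0
uses in reading order: env, key, acc
typing: well-typed — term : B → B
ordered ✗ (req, val never used (weakening))
linear ✗ (req, val never used (weakening))
affine ✓ (acc, key, env, req, val: no repeats, contraction unneeded)
relevant ✗ (req, val never used (weakening))
unrestricted ✓ (well-typed at B → B; no restrictions here)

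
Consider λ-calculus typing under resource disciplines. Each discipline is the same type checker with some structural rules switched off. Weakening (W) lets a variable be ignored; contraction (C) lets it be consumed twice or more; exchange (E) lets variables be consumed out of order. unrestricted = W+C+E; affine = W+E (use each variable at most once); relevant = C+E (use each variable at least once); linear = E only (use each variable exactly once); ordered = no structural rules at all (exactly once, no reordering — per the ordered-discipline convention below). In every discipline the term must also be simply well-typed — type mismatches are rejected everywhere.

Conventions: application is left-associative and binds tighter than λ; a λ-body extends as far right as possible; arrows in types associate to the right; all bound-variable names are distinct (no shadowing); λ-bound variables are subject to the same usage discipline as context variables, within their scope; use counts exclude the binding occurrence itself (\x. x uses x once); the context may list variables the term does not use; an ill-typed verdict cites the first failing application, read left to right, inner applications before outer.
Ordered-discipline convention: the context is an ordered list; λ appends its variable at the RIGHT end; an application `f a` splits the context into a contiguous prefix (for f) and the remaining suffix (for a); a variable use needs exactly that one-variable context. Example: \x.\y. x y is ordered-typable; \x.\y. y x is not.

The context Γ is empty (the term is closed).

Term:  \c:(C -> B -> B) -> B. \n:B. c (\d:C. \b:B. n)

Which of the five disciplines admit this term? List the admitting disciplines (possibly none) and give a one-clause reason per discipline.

admitted in: affine, unrestricted
use counts: c [bound] ×1, n [bound] ×1, d [bound] ×0, b [bound] ×0
use order (left to right): c, n
typing: ✓ — ((C -> B -> B) -> B) -> B -> B
ordered: ✗, unused: d, b — weakening required
linear: ✗, unused: d, b — weakening required
affine: ✓, none of c, n, d, b used more than once
relevant: ✗, unused: d, b — weakening required
unrestricted: ✓, type-checks (((C -> B -> B) -> B) -> B -> B) and nothing is barred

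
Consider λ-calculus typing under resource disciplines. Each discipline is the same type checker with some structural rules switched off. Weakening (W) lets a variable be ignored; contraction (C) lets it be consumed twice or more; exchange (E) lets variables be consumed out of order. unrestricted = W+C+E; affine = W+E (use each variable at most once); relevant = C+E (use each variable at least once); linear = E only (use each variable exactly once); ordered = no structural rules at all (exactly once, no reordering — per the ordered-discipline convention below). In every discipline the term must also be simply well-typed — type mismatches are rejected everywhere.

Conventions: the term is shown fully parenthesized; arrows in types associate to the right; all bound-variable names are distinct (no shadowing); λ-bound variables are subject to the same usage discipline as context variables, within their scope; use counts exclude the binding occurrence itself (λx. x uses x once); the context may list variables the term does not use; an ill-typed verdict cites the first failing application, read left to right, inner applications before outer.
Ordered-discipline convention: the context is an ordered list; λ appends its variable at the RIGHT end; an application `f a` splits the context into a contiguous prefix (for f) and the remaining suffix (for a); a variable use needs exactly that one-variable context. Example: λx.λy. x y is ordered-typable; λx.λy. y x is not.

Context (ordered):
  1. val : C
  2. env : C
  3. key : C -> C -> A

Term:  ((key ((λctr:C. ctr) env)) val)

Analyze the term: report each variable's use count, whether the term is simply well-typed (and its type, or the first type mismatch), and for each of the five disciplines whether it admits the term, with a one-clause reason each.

counts: val=1; env=1; key=1; ctr (λ-bound)=1
order of uses: key, ctr, env, val
typing: the term checks, with type A
ordered ✗ (no contiguous prefix/suffix split fits key, ctr, env, val)
linear ✓ (val, env, key, ctr: one use apiece)
affine ✓ (at most one use each (val, env, key, ctr))
relevant ✓ (val, env, key, ctr: all used, weakening unneeded)
unrestricted ✓ (well-typed at A; no restrictions here)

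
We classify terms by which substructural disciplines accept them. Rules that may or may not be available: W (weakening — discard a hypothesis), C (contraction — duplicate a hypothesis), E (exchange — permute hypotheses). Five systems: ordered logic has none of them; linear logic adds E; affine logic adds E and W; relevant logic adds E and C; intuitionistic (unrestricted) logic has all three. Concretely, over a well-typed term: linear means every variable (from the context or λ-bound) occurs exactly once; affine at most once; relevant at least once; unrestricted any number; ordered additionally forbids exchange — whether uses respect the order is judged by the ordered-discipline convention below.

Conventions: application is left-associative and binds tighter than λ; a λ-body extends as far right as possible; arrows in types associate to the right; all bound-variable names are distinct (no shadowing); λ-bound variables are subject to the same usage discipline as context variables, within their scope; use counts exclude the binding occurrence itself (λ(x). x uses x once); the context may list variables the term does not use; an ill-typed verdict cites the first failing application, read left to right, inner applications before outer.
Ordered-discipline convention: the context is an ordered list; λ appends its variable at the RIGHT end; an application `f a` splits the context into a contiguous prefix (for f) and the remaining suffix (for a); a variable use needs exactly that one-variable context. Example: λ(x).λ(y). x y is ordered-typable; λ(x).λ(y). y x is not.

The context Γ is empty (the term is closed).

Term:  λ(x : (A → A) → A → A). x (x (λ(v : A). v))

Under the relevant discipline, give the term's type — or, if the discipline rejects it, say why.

term : ((A → A) → A → A) → A → A
variable uses: x [bound]: 2×, v [bound]: 1×
left-to-right use order: x, x, v
typing: the term checks, with type ((A → A) → A → A) → A → A
per-discipline verdicts: ordered ✗; linear ✗; affine ✗; relevant ✓; unrestricted ✓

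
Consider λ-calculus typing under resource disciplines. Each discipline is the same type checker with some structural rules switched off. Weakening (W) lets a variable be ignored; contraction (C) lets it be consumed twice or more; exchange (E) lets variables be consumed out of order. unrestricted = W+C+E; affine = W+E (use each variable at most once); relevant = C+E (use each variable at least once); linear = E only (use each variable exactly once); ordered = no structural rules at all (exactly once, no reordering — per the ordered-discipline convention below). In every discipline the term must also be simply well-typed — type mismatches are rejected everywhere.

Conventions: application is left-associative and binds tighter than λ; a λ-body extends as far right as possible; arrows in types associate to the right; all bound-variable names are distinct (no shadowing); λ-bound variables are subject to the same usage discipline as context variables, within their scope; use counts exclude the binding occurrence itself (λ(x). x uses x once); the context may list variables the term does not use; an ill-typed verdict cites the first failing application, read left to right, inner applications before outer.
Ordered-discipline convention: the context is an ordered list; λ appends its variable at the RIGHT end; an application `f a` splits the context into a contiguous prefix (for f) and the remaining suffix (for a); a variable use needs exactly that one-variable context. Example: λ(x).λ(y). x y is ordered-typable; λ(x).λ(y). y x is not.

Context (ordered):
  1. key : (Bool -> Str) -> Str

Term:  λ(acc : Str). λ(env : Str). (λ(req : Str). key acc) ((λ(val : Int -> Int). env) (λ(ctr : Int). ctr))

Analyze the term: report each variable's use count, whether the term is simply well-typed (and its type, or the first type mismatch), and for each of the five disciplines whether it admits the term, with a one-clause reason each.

counts: key ×1; acc [bound] ×1; env [bound] ×1; req [bound] ×0; val [bound] ×0; ctr [bound] ×1
uses in reading order: key, acc, env, ctr
typing: ill-typed: a function awaiting Bool -> Str gets Str
ordered ✗ (a type mismatch blocks all five)
linear ✗ (the type mismatch rejects it)
affine ✗ (not simply typable)
relevant ✗ (fails simple typing)
unrestricted ✗ (a type mismatch blocks all five)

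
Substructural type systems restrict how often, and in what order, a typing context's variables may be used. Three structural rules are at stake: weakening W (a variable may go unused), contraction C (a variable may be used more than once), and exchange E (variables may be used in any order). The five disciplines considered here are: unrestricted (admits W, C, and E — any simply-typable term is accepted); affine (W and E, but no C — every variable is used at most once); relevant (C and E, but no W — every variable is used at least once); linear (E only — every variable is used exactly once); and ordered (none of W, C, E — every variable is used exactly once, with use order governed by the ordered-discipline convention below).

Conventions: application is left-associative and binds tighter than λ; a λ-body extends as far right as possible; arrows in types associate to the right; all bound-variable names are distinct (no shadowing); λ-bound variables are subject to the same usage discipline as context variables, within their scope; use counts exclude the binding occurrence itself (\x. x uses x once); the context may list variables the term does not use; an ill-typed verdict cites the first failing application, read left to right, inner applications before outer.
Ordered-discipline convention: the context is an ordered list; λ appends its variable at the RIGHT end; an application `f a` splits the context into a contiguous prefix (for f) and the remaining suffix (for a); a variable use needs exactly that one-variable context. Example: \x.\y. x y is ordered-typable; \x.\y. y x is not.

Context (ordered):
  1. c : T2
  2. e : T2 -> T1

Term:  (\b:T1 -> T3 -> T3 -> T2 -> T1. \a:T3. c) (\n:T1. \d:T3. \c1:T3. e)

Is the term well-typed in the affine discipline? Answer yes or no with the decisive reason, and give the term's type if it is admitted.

yes — none of c, e, b, a, n, d, c1 used more than once; term : T3 -> T2
usage: c: 1, e: 1, b [bound]: 0, a [bound]: 0, n [bound]: 0, d [bound]: 0, c1 [bound]: 0
use order (left to right): c, e
typing: the term checks, with type T3 -> T2
summary: ordered ✗ · linear ✗ · affine ✓ · relevant ✗ · unrestricted ✓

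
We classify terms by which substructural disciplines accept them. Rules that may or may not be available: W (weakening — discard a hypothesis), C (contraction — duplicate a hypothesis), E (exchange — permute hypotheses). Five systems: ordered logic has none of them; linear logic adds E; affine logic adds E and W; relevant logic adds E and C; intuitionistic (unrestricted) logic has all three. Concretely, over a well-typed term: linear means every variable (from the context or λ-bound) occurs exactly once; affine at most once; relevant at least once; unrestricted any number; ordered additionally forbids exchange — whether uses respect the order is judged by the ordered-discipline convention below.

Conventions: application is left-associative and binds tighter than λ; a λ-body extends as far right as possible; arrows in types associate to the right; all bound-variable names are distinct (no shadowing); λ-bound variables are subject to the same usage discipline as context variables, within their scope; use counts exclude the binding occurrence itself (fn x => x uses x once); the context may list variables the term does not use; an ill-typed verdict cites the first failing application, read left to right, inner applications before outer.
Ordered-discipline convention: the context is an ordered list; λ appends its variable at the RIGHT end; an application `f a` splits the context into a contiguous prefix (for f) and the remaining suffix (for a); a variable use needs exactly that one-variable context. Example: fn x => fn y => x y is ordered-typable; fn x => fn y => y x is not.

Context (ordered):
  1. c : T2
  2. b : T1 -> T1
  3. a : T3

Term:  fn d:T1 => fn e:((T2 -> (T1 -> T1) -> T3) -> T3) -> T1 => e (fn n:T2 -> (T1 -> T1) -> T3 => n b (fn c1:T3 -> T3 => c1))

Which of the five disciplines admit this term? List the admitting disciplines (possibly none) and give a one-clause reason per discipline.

accepted by: none
usage: c=0; b=1; a=0; d [bound]=0; e [bound]=1; n [bound]=1; c1 [bound]=1
uses in reading order: e, n, b, c1
typing: ill-typed: an argument T1 -> T1 mismatches the expected T2
ordered: ✗, a type mismatch blocks all five
linear: ✗, the type mismatch rejects it
affine: ✗, not simply typable
relevant: ✗, fails simple typing
unrestricted: ✗, a type mismatch blocks all five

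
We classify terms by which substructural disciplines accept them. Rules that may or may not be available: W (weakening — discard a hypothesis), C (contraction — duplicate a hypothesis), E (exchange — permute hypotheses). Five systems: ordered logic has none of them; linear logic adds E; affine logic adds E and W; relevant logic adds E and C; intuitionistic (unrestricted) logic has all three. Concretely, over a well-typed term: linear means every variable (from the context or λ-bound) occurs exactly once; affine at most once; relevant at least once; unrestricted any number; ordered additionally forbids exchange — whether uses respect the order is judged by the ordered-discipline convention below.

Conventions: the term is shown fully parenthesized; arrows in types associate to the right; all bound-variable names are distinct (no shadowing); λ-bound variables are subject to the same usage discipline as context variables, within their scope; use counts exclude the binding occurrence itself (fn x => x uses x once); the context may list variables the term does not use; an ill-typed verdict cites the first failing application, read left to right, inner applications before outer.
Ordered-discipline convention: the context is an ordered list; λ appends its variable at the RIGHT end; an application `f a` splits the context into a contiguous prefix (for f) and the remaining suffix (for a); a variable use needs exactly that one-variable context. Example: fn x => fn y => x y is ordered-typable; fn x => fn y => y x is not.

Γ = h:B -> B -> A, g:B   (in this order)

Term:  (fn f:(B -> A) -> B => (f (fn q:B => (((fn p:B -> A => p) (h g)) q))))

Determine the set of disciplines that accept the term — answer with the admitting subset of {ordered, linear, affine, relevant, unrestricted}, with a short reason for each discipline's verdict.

admitted in: linear, affine, relevant, unrestricted
variable uses: h: 1; g: 1; f (λ-bound): 1; q (λ-bound): 1; p (λ-bound): 1
use order (left to right): f, p, h, g, q
typing: the term checks, with type ((B -> A) -> B) -> B
ordered: ✗ — no ordered split (uses run f, p, h, g, q)
linear: ✓ — each of h, g, f, q, p used exactly once
affine: ✓ — no duplicate uses among h, g, f, q, p
relevant: ✓ — none of h, g, f, q, p goes unused
unrestricted: ✓ — typability at ((B -> A) -> B) -> B is all that's needed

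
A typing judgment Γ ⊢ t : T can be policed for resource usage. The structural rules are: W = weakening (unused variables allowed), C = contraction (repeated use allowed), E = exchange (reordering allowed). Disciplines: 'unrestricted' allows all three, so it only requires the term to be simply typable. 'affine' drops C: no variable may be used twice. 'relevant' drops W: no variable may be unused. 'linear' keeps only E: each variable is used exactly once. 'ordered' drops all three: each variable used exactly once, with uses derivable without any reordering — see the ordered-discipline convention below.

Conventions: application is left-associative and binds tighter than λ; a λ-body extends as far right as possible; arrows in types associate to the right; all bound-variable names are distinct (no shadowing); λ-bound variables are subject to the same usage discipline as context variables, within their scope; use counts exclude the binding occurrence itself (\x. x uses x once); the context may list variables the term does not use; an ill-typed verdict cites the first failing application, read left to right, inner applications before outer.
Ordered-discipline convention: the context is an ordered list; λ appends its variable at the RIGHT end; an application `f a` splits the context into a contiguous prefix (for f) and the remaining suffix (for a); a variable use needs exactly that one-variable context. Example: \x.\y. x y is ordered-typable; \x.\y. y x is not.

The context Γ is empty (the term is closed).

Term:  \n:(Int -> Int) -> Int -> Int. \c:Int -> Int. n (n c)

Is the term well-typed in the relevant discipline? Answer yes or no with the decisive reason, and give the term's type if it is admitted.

yes — every one of n, c appears; term : ((Int -> Int) -> Int -> Int) -> (Int -> Int) -> Int -> Int
counts: n (λ-bound): 2×, c (λ-bound): 1×
use order (left to right): n, n, c
typing: well-typed at ((Int -> Int) -> Int -> Int) -> (Int -> Int) -> Int -> Int
summary: ordered ✗ | linear ✗ | affine ✗ | relevant ✓ | unrestricted ✓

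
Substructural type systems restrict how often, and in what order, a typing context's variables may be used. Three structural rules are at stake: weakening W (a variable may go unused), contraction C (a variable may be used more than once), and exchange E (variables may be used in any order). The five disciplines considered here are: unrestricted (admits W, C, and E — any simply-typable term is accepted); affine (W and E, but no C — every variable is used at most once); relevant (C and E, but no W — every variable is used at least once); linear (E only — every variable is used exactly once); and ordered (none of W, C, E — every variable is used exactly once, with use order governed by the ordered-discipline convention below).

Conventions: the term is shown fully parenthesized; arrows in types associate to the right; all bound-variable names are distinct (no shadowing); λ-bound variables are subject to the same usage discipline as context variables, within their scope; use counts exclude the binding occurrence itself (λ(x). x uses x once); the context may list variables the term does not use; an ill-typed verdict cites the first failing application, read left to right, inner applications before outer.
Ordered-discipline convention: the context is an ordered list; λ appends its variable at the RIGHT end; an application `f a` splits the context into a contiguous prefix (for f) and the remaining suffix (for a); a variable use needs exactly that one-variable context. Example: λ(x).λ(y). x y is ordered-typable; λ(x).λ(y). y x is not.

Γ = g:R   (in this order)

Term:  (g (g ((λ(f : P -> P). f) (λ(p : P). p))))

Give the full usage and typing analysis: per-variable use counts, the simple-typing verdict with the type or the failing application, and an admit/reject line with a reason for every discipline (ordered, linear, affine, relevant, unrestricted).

use counts: g ×2, f (λ-bound) ×1, p (λ-bound) ×1
use order (left to right): g, g, f, p
typing: ill-typed: applying a non-function (R)
ordered ✗ (a type mismatch blocks all five)
linear ✗ (the type mismatch rejects it)
affine ✗ (not simply typable)
relevant ✗ (fails simple typing)
unrestricted ✗ (a type mismatch blocks all five)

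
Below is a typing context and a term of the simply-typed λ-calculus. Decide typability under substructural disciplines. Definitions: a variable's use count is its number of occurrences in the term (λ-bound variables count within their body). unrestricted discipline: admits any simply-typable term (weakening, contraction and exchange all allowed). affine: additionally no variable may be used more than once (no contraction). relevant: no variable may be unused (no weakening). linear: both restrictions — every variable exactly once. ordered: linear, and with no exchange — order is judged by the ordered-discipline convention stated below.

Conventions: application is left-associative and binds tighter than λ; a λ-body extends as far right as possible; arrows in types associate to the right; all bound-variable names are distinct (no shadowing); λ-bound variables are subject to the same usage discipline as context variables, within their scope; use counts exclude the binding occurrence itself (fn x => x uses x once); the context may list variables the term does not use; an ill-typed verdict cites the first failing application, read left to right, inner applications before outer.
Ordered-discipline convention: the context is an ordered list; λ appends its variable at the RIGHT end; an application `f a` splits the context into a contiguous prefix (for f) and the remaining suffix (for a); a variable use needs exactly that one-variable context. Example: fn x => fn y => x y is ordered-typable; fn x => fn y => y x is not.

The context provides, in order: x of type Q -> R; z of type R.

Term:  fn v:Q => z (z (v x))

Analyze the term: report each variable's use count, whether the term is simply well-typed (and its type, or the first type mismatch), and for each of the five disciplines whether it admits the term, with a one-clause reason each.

variable uses: x ×1, z ×2, v (λ-bound) ×1
uses in reading order: z, z, v, x
typing: ill-typed: non-function type Q applied to an argument
ordered: ✗, a type mismatch blocks all five
linear: ✗, the type mismatch rejects it
affine: ✗, not simply typable
relevant: ✗, fails simple typing
unrestricted: ✗, a type mismatch blocks all five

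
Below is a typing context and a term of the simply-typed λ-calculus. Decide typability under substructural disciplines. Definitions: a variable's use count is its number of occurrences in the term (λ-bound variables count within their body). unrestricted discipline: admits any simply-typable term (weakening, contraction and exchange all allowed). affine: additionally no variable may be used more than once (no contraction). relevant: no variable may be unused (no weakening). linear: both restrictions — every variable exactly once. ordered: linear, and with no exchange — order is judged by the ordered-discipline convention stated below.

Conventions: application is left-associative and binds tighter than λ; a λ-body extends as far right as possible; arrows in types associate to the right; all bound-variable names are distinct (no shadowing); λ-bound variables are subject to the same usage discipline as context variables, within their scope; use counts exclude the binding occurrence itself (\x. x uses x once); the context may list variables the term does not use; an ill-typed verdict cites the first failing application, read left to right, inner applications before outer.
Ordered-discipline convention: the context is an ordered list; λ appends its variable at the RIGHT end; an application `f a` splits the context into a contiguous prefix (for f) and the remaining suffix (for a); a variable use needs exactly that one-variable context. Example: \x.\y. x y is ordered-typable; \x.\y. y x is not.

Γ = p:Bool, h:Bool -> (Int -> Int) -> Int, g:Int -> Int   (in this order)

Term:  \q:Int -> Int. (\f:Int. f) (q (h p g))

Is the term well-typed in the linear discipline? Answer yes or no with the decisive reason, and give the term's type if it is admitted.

yes — single use per variable (p, h, g, q, f); term : (Int -> Int) -> Int
usage: p: 1×; h: 1×; g: 1×; q (bound): 1×; f (bound): 1×
use order (left to right): f, q, h, p, g
typing: the term checks, with type (Int -> Int) -> Int
across the five disciplines: ordered ✗; linear ✓; affine ✓; relevant ✓; unrestricted ✓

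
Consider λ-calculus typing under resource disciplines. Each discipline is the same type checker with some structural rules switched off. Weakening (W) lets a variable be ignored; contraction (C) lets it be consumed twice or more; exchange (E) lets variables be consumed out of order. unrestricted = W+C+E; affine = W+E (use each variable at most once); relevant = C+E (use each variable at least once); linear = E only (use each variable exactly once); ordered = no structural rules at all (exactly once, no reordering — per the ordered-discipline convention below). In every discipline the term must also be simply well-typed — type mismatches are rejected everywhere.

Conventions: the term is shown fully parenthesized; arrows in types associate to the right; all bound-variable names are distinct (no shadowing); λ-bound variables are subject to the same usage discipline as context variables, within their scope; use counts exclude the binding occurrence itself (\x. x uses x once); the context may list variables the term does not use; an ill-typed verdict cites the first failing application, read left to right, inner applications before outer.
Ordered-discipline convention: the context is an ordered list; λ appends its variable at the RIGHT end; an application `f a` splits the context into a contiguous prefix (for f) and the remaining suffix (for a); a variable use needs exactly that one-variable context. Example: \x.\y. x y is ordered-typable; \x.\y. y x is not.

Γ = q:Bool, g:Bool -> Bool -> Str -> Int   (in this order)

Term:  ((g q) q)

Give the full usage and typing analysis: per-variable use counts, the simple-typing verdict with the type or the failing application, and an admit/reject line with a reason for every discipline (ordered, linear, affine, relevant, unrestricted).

use counts: q ×2, g ×1
left-to-right use order: g, q, q
typing: ✓ — Str -> Int
ordered: ✗, q ×2 used more than once (contraction)
linear: ✗, q ×2 used more than once (contraction)
affine: ✗, q ×2 used more than once (contraction)
relevant: ✓, none of q, g goes unused
unrestricted: ✓, type-checks (Str -> Int) and nothing is barred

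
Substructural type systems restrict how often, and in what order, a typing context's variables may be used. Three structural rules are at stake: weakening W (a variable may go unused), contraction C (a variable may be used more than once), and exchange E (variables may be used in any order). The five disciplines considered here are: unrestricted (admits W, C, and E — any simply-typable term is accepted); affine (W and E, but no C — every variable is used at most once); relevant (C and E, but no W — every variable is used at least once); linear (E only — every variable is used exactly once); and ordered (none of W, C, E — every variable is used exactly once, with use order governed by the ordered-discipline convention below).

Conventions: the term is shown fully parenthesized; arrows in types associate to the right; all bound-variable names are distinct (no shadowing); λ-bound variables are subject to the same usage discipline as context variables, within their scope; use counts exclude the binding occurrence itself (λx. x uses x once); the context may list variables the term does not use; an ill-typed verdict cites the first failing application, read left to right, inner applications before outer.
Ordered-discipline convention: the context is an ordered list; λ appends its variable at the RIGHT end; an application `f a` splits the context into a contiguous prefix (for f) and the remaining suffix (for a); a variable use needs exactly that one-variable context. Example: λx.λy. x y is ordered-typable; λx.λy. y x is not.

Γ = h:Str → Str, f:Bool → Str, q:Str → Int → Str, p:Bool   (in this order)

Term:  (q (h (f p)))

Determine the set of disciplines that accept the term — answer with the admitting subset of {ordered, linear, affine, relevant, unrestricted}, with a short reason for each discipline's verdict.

accepted by: linear, affine, relevant, unrestricted
use counts: h=1, f=1, q=1, p=1
left-to-right use order: q, h, f, p
typing: ✓ — Int → Str
ordered ✗ (needs exchange: uses follow q, h, f, p)
linear ✓ (each of h, f, q, p used exactly once)
affine ✓ (none of h, f, q, p used more than once)
relevant ✓ (every one of h, f, q, p appears)
unrestricted ✓ (typability at Int → Str is all that's needed)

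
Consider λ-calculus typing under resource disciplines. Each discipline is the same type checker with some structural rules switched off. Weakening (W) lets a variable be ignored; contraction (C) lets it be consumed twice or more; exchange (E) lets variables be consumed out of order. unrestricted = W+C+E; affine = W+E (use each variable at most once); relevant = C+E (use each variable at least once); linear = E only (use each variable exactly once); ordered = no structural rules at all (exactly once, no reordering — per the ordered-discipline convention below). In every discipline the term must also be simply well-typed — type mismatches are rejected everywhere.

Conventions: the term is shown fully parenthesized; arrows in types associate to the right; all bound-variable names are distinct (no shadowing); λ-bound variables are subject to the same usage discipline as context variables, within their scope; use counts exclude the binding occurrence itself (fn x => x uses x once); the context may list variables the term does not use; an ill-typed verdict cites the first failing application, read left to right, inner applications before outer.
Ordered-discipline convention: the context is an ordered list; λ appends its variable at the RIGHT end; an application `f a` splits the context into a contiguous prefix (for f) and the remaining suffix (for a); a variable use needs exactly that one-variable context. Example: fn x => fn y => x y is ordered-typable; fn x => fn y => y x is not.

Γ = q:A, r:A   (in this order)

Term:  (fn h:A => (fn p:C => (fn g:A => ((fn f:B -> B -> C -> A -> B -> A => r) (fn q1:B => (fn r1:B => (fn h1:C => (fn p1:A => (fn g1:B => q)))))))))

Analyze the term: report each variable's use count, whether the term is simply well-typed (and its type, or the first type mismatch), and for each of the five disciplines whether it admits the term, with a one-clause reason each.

usage: q=1; r=1; h (λ-bound)=0; p (λ-bound)=0; g (λ-bound)=0; f (λ-bound)=0; q1 (λ-bound)=0; r1 (λ-bound)=0; h1 (λ-bound)=0; p1 (λ-bound)=0; g1 (λ-bound)=0
use order (left to right): r, q
typing: ✓ — A -> C -> A -> A
ordered: ✗, unused: h, p, g, f, q1, r1, h1, p1, g1 — weakening required
linear: ✗, unused: h, p, g, f, q1, r1, h1, p1, g1 — weakening required
affine: ✓, at most one use each (q, r, h, p, g, f, q1, r1, h1, p1, g1)
relevant: ✗, unused: h, p, g, f, q1, r1, h1, p1, g1 — weakening required
unrestricted: ✓, typability at A -> C -> A -> A is all that's needed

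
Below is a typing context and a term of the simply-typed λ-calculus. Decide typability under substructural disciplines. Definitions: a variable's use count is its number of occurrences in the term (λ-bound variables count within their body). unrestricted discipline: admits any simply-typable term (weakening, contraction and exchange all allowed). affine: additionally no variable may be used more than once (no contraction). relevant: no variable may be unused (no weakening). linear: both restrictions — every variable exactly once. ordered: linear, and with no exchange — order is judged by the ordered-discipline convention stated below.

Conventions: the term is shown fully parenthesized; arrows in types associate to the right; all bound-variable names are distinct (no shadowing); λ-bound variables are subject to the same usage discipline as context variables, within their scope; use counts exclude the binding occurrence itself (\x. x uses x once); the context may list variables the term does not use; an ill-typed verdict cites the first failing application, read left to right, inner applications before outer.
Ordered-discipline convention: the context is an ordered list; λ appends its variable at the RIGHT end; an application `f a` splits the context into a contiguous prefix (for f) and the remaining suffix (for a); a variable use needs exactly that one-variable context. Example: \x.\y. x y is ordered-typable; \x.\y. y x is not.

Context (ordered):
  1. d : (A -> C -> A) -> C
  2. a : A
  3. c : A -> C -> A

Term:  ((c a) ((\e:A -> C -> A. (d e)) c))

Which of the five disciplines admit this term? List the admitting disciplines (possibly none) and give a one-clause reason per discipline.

admitted in: relevant, unrestricted
usage: d ×1; a ×1; c ×2; e (λ-bound) ×1
uses in reading order: c, a, d, e, c
typing: the term checks, with type A
ordered: ✗, needs contraction — c ×2
linear: ✗, needs contraction — c ×2
affine: ✗, needs contraction — c ×2
relevant: ✓, none of d, a, c, e goes unused
unrestricted: ✓, typability at A is all that's needed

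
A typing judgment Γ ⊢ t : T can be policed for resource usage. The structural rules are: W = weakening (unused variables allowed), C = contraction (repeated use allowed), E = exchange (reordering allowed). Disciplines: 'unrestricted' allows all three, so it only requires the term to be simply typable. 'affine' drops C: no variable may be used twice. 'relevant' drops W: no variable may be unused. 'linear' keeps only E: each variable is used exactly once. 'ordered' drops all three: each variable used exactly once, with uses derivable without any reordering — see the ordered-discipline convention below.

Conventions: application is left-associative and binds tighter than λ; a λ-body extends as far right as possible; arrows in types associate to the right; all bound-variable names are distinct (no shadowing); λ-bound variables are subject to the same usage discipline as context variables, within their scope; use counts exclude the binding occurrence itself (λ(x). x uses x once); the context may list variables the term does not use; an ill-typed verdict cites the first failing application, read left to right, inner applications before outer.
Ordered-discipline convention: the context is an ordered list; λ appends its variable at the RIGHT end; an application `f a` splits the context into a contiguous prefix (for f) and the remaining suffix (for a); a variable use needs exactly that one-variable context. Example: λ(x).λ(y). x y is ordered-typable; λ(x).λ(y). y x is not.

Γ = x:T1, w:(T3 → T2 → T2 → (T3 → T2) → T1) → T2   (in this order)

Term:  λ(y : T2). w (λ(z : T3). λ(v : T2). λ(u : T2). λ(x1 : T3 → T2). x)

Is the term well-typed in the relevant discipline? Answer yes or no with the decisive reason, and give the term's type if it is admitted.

no — y, z, v, u, x1 never used (weakening)
use counts: x: 1; w: 1; y (λ-bound): 0; z (λ-bound): 0; v (λ-bound): 0; u (λ-bound): 0; x1 (λ-bound): 0
order of uses: w, x
typing: well-typed at T2 → T2
summary: ordered ✗ | linear ✗ | affine ✓ | relevant ✗ | unrestricted ✓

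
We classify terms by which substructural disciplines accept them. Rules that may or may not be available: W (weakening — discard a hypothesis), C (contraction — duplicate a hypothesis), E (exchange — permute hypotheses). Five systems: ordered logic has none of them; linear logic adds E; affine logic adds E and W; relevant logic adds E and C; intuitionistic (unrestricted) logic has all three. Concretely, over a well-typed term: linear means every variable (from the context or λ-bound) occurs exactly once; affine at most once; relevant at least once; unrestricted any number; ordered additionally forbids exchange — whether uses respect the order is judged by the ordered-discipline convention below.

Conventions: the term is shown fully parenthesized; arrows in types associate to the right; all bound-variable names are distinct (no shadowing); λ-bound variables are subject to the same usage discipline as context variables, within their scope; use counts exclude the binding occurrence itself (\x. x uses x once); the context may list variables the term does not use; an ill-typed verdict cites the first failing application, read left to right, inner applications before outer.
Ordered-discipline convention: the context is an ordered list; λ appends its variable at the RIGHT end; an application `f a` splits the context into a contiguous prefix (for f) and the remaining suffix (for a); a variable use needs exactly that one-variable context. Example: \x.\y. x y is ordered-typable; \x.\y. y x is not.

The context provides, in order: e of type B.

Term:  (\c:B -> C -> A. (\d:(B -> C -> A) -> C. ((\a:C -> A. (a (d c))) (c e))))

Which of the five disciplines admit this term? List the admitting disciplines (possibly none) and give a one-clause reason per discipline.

admitting disciplines: relevant, unrestricted
variable uses: e: 1, c (bound): 2, d (bound): 1, a (bound): 1
left-to-right use order: a, d, c, c, e
typing: well-typed at (B -> C -> A) -> ((B -> C -> A) -> C) -> A
ordered: ✗, repeated use of c ×2
linear: ✗, repeated use of c ×2
affine: ✗, repeated use of c ×2
relevant: ✓, e, c, d, a: all used, weakening unneeded
unrestricted: ✓, type-checks ((B -> C -> A) -> ((B -> C -> A) -> C) -> A) and nothing is barred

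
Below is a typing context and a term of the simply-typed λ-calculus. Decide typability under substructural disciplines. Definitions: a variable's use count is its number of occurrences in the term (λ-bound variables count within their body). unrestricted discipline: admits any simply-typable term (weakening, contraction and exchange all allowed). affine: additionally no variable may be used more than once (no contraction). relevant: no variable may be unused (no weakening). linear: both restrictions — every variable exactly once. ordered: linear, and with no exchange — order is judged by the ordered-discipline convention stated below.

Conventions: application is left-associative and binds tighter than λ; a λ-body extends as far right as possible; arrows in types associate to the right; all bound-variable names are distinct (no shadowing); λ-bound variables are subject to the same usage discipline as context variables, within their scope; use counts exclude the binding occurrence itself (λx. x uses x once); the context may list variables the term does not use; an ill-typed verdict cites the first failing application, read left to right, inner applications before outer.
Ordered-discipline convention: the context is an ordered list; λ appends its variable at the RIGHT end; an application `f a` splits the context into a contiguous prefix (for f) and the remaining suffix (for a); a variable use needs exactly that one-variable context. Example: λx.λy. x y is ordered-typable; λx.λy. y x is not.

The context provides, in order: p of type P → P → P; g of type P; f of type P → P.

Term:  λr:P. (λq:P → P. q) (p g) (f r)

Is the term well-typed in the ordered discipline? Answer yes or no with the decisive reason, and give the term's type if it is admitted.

yes — p, g, f, r, q: once each, no exchange needed; term : P → P
use counts: p: 1; g: 1; f: 1; r (λ-bound): 1; q (λ-bound): 1
left-to-right use order: q, p, g, f, r
typing: the term checks, with type P → P
all disciplines: ordered ✓; linear ✓; affine ✓; relevant ✓; unrestricted ✓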